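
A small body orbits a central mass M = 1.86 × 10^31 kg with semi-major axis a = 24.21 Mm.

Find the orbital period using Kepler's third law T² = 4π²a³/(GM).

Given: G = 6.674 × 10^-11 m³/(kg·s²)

Convert to SI: a = 24.21 Mm = 2.421e+07 m.
GM = G · M = 6.674e-11 · 1.86e+31 = 1.24136e+21 m³/s².
Kepler's third law: T = 2π √(a³ / GM).
Substituting a = 2.421e+07 m and GM = 1.24136e+21 m³/s²:
T = 2π √((2.421e+07)³ / 1.24136e+21) s
T ≈ 21.24 s = 21.24 seconds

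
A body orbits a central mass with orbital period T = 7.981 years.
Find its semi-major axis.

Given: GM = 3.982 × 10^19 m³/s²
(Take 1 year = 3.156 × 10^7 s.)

Convert to SI: T = 7.981 years = 2.5188e+08 s.
Invert Kepler's third law: a = (GM · T² / (4π²))^(1/3).
Substituting T = 2.5188e+08 s and GM = 3.982e+19 m³/s²:
a = (3.982e+19 · (2.5188e+08)² / (4π²))^(1/3) m
a ≈ 4e+11 m = 400 Gm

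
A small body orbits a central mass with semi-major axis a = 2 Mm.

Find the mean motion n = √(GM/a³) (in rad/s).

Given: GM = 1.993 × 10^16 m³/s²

Convert to SI: a = 2 Mm = 2e+06 m.
n = √(GM / a³).
n = √(1.993e+16 / (2e+06)³) rad/s ≈ 0.04991 rad/s.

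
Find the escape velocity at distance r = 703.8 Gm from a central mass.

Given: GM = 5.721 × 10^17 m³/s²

Convert to SI: r = 703.8 Gm = 7.038e+11 m.
Escape velocity comes from setting total energy to zero: ½v² − GM/r = 0 ⇒ v_esc = √(2GM / r).
v_esc = √(2 · 5.721e+17 / 7.038e+11) m/s ≈ 1275 m/s = 1.275 km/s.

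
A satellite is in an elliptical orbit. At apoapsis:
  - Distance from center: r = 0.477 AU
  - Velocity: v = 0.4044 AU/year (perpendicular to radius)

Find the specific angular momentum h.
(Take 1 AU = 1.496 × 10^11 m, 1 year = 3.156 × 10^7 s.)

Convert to SI: r = 0.477 AU = 7.13592e+10 m; v = 0.4044 AU/year = 1916.93 m/s.
With v perpendicular to r, h = r · v.
h = 7.13592e+10 · 1916.93 m²/s ≈ 1.368e+14 m²/s.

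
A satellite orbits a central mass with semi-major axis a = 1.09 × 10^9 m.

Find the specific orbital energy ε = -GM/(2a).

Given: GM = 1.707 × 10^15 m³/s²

ε = −GM / (2a).
ε = −1.707e+15 / (2 · 1.09e+09) J/kg ≈ -7.83e+05 J/kg = -783 kJ/kg.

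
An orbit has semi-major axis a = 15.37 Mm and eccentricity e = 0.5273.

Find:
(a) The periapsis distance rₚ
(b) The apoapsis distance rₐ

Convert to SI: a = 15.37 Mm = 1.537e+07 m.
(a) rₚ = a(1 − e) = 1.537e+07 · (1 − 0.5273) = 1.537e+07 · 0.4727 ≈ 7.265e+06 m = 7.265 Mm.
(b) rₐ = a(1 + e) = 1.537e+07 · (1 + 0.5273) = 1.537e+07 · 1.5273 ≈ 2.347e+07 m = 23.47 Mm.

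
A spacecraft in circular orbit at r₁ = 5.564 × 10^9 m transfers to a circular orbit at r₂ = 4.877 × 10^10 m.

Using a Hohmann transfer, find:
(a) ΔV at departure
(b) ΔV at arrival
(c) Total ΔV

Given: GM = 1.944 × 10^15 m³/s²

Transfer semi-major axis: a_t = (r₁ + r₂)/2 = (5.564e+09 + 4.877e+10)/2 = 2.7167e+10 m.
Circular speeds: v₁ = √(GM/r₁) = 591.091 m/s, v₂ = √(GM/r₂) = 199.651 m/s.
Transfer speeds (vis-viva v² = GM(2/r − 1/a_t)): v₁ᵗ = 791.973 m/s, v₂ᵗ = 90.3534 m/s.
(a) ΔV₁ = |v₁ᵗ − v₁| ≈ 200.9 m/s = 200.9 m/s.
(b) ΔV₂ = |v₂ − v₂ᵗ| ≈ 109.3 m/s = 109.3 m/s.
(c) ΔV_total = ΔV₁ + ΔV₂ ≈ 310.2 m/s = 310.2 m/s.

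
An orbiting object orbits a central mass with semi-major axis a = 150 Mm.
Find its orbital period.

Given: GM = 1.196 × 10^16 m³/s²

Convert to SI: a = 150 Mm = 1.5e+08 m.
Kepler's third law: T = 2π √(a³ / GM).
Substituting a = 1.5e+08 m and GM = 1.196e+16 m³/s²:
T = 2π √((1.5e+08)³ / 1.196e+16) s
T ≈ 1.055e+05 s = 1.222 days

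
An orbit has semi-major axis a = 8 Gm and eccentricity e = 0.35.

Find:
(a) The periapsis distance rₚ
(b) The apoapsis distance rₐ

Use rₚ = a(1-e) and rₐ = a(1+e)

Convert to SI: a = 8 Gm = 8e+09 m.
(a) rₚ = a(1 − e) = 8e+09 · (1 − 0.35) = 8e+09 · 0.65 ≈ 5.2e+09 m = 5.2 Gm.
(b) rₐ = a(1 + e) = 8e+09 · (1 + 0.35) = 8e+09 · 1.35 ≈ 1.08e+10 m = 10.8 Gm.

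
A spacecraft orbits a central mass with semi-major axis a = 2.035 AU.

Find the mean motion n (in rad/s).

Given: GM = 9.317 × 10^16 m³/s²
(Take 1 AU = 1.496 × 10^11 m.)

Convert to SI: a = 2.035 AU = 3.04436e+11 m.
n = √(GM / a³).
n = √(9.317e+16 / (3.04436e+11)³) rad/s ≈ 1.817e-09 rad/s.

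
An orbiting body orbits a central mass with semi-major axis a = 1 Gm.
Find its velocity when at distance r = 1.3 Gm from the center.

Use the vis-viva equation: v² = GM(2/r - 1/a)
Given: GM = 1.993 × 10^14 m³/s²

Convert to SI: a = 1 Gm = 1e+09 m; r = 1.3 Gm = 1.3e+09 m.
Vis-viva: v = √(GM · (2/r − 1/a)).
2/r − 1/a = 2/1.3e+09 − 1/1e+09 = 5.38462e-10 m⁻¹.
v = √(1.993e+14 · 5.38462e-10) m/s ≈ 327.6 m/s = 327.6 m/s.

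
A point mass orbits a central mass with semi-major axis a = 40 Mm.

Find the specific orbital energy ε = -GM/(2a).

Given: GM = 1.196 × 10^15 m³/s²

Convert to SI: a = 40 Mm = 4e+07 m.
ε = −GM / (2a).
ε = −1.196e+15 / (2 · 4e+07) J/kg ≈ -1.495e+07 J/kg = -14.95 MJ/kg.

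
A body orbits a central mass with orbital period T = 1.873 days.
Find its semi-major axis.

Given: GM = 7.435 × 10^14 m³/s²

Convert to SI: T = 1.873 days = 161827 s.
Invert Kepler's third law: a = (GM · T² / (4π²))^(1/3).
Substituting T = 161827 s and GM = 7.435e+14 m³/s²:
a = (7.435e+14 · (161827)² / (4π²))^(1/3) m
a ≈ 7.901e+07 m = 79.01 Mm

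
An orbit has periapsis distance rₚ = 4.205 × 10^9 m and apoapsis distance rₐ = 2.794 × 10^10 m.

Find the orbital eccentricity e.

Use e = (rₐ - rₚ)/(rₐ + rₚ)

e = (rₐ − rₚ) / (rₐ + rₚ).
e = (2.794e+10 − 4.205e+09) / (2.794e+10 + 4.205e+09) = 2.3735e+10 / 3.2145e+10 ≈ 0.7384.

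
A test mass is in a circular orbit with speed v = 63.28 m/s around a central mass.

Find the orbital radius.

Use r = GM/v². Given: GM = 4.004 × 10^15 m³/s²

For a circular orbit, v² = GM / r, so r = GM / v².
r = 4.004e+15 / (63.28)² m ≈ 9.999e+11 m = 999.9 Gm.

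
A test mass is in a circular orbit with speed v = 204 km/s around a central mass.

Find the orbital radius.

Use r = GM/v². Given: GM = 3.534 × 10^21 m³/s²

Convert to SI: v = 204 km/s = 204000 m/s.
For a circular orbit, v² = GM / r, so r = GM / v².
r = 3.534e+21 / (204000)² m ≈ 8.492e+10 m = 84.92 Gm.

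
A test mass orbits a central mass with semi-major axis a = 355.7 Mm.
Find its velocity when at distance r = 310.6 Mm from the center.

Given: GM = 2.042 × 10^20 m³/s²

Convert to SI: a = 355.7 Mm = 3.557e+08 m; r = 310.6 Mm = 3.106e+08 m.
Vis-viva: v = √(GM · (2/r − 1/a)).
2/r − 1/a = 2/3.106e+08 − 1/3.557e+08 = 3.62779e-09 m⁻¹.
v = √(2.042e+20 · 3.62779e-09) m/s ≈ 8.607e+05 m/s = 860.7 km/s.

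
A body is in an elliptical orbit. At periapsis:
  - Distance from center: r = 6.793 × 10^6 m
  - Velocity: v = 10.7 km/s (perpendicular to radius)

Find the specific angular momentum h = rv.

Convert to SI: v = 10.7 km/s = 10700 m/s.
With v perpendicular to r, h = r · v.
h = 6.793e+06 · 10700 m²/s ≈ 7.269e+10 m²/s.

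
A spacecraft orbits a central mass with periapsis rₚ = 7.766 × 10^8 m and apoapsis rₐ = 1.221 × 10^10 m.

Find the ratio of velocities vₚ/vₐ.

Conservation of angular momentum gives rₚvₚ = rₐvₐ, so vₚ/vₐ = rₐ/rₚ.
vₚ/vₐ = 1.221e+10 / 7.766e+08 ≈ 15.72.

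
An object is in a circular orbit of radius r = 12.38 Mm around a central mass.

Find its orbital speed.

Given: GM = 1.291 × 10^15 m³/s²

Convert to SI: r = 12.38 Mm = 1.238e+07 m.
For a circular orbit, gravity supplies the centripetal force, so v = √(GM / r).
v = √(1.291e+15 / 1.238e+07) m/s ≈ 1.021e+04 m/s = 10.21 km/s.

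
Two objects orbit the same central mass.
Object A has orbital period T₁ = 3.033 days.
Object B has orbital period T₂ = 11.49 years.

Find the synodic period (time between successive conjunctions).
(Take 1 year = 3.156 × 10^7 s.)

Convert to SI: T₁ = 3.033 days = 262051 s; T₂ = 11.49 years = 3.62624e+08 s.
T_syn = |T₁ · T₂ / (T₁ − T₂)|.
T_syn = |262051 · 3.62624e+08 / (262051 − 3.62624e+08)| s ≈ 2.622e+05 s = 3.035 days.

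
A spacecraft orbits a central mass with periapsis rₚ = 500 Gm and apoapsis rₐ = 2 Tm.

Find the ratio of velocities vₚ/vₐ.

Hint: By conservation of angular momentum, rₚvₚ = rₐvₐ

Convert to SI: rₚ = 500 Gm = 5e+11 m; rₐ = 2 Tm = 2e+12 m.
Conservation of angular momentum gives rₚvₚ = rₐvₐ, so vₚ/vₐ = rₐ/rₚ.
vₚ/vₐ = 2e+12 / 5e+11 ≈ 4.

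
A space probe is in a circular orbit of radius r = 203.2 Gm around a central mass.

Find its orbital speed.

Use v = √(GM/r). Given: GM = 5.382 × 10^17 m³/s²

Convert to SI: r = 203.2 Gm = 2.032e+11 m.
For a circular orbit, gravity supplies the centripetal force, so v = √(GM / r).
v = √(5.382e+17 / 2.032e+11) m/s ≈ 1627 m/s = 1.627 km/s.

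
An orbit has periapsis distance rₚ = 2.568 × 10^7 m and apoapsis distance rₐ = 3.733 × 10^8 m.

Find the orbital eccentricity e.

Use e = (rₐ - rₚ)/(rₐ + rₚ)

e = (rₐ − rₚ) / (rₐ + rₚ).
e = (3.733e+08 − 2.568e+07) / (3.733e+08 + 2.568e+07) = 3.4762e+08 / 3.9898e+08 ≈ 0.8713.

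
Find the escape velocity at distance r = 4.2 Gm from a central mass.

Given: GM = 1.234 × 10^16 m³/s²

Convert to SI: r = 4.2 Gm = 4.2e+09 m.
Escape velocity comes from setting total energy to zero: ½v² − GM/r = 0 ⇒ v_esc = √(2GM / r).
v_esc = √(2 · 1.234e+16 / 4.2e+09) m/s ≈ 2424 m/s = 2.424 km/s.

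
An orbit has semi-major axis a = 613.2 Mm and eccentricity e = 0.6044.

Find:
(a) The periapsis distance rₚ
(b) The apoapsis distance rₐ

Convert to SI: a = 613.2 Mm = 6.132e+08 m.
(a) rₚ = a(1 − e) = 6.132e+08 · (1 − 0.6044) = 6.132e+08 · 0.3956 ≈ 2.426e+08 m = 242.6 Mm.
(b) rₐ = a(1 + e) = 6.132e+08 · (1 + 0.6044) = 6.132e+08 · 1.6044 ≈ 9.838e+08 m = 983.8 Mm.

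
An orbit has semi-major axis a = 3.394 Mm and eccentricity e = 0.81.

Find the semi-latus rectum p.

Convert to SI: a = 3.394 Mm = 3.394e+06 m.
p = a (1 − e²).
p = 3.394e+06 · (1 − (0.81)²) = 3.394e+06 · 0.3439 ≈ 1.167e+06 m = 1.167 Mm.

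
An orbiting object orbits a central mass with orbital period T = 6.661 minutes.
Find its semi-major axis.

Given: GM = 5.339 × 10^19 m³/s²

Convert to SI: T = 6.661 minutes = 399.66 s.
Invert Kepler's third law: a = (GM · T² / (4π²))^(1/3).
Substituting T = 399.66 s and GM = 5.339e+19 m³/s²:
a = (5.339e+19 · (399.66)² / (4π²))^(1/3) m
a ≈ 6e+07 m = 60 Mm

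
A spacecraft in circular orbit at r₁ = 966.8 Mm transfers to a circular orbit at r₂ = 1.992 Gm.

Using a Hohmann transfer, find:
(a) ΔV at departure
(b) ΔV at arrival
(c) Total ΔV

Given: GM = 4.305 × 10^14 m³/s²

Convert to SI: r₁ = 966.8 Mm = 9.668e+08 m; r₂ = 1.992 Gm = 1.992e+09 m.
Transfer semi-major axis: a_t = (r₁ + r₂)/2 = (9.668e+08 + 1.992e+09)/2 = 1.4794e+09 m.
Circular speeds: v₁ = √(GM/r₁) = 667.296 m/s, v₂ = √(GM/r₂) = 464.881 m/s.
Transfer speeds (vis-viva v² = GM(2/r − 1/a_t)): v₁ᵗ = 774.319 m/s, v₂ᵗ = 375.809 m/s.
(a) ΔV₁ = |v₁ᵗ − v₁| ≈ 107 m/s = 107 m/s.
(b) ΔV₂ = |v₂ − v₂ᵗ| ≈ 89.07 m/s = 89.07 m/s.
(c) ΔV_total = ΔV₁ + ΔV₂ ≈ 196.1 m/s = 196.1 m/s.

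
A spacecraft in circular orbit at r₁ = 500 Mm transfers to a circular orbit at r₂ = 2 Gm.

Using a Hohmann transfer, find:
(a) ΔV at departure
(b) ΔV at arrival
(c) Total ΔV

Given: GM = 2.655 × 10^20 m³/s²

Convert to SI: r₁ = 500 Mm = 5e+08 m; r₂ = 2 Gm = 2e+09 m.
Transfer semi-major axis: a_t = (r₁ + r₂)/2 = (5e+08 + 2e+09)/2 = 1.25e+09 m.
Circular speeds: v₁ = √(GM/r₁) = 728697 m/s, v₂ = √(GM/r₂) = 364349 m/s.
Transfer speeds (vis-viva v² = GM(2/r − 1/a_t)): v₁ᵗ = 921737 m/s, v₂ᵗ = 230434 m/s.
(a) ΔV₁ = |v₁ᵗ − v₁| ≈ 1.93e+05 m/s = 193 km/s.
(b) ΔV₂ = |v₂ − v₂ᵗ| ≈ 1.339e+05 m/s = 133.9 km/s.
(c) ΔV_total = ΔV₁ + ΔV₂ ≈ 3.27e+05 m/s = 327 km/s.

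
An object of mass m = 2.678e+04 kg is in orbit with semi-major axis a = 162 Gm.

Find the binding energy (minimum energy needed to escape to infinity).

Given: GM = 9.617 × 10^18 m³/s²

Convert to SI: a = 162 Gm = 1.62e+11 m.
Total orbital energy is E = −GMm/(2a); binding energy is E_bind = −E = GMm/(2a).
E_bind = 9.617e+18 · 2.678e+04 / (2 · 1.62e+11) J ≈ 7.949e+11 J = 794.9 GJ.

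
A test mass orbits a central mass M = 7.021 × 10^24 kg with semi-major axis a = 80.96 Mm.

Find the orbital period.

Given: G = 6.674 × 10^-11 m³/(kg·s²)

Convert to SI: a = 80.96 Mm = 8.096e+07 m.
GM = G · M = 6.674e-11 · 7.021e+24 = 4.68582e+14 m³/s².
Kepler's third law: T = 2π √(a³ / GM).
Substituting a = 8.096e+07 m and GM = 4.68582e+14 m³/s²:
T = 2π √((8.096e+07)³ / 4.68582e+14) s
T ≈ 2.114e+05 s = 2.447 days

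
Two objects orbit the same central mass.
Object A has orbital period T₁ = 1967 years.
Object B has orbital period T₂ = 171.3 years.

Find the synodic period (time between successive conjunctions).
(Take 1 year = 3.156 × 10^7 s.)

Convert to SI: T₁ = 1967 years = 6.20785e+10 s; T₂ = 171.3 years = 5.40623e+09 s.
T_syn = |T₁ · T₂ / (T₁ − T₂)|.
T_syn = |6.20785e+10 · 5.40623e+09 / (6.20785e+10 − 5.40623e+09)| s ≈ 5.922e+09 s = 187.6 years.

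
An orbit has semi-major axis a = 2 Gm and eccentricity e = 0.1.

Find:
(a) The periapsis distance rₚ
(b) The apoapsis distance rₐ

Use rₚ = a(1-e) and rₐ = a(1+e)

Convert to SI: a = 2 Gm = 2e+09 m.
(a) rₚ = a(1 − e) = 2e+09 · (1 − 0.1) = 2e+09 · 0.9 ≈ 1.8e+09 m = 1.8 Gm.
(b) rₐ = a(1 + e) = 2e+09 · (1 + 0.1) = 2e+09 · 1.1 ≈ 2.2e+09 m = 2.2 Gm.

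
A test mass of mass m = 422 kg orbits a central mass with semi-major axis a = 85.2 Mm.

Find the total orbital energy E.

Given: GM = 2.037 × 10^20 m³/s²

Convert to SI: a = 85.2 Mm = 8.52e+07 m.
E = −GMm / (2a).
E = −2.037e+20 · 422 / (2 · 8.52e+07) J ≈ -5.045e+14 J = -504.5 TJ.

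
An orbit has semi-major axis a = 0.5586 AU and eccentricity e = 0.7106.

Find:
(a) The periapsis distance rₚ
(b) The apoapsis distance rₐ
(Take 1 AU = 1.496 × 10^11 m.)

Convert to SI: a = 0.5586 AU = 8.35666e+10 m.
(a) rₚ = a(1 − e) = 8.35666e+10 · (1 − 0.7106) = 8.35666e+10 · 0.2894 ≈ 2.418e+10 m = 0.1617 AU.
(b) rₐ = a(1 + e) = 8.35666e+10 · (1 + 0.7106) = 8.35666e+10 · 1.7106 ≈ 1.429e+11 m = 0.9555 AU.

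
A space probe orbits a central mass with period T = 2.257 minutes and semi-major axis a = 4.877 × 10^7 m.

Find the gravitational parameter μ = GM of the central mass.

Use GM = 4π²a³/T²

Convert to SI: T = 2.257 minutes = 135.42 s.
GM = 4π² · a³ / T².
GM = 4π² · (4.877e+07)³ / (135.42)² m³/s² ≈ 2.497e+20 m³/s² = 2.497 × 10^20 m³/s².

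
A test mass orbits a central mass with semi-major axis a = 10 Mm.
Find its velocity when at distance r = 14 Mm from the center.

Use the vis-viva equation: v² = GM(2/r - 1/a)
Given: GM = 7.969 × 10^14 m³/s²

Convert to SI: a = 10 Mm = 1e+07 m; r = 14 Mm = 1.4e+07 m.
Vis-viva: v = √(GM · (2/r − 1/a)).
2/r − 1/a = 2/1.4e+07 − 1/1e+07 = 4.28571e-08 m⁻¹.
v = √(7.969e+14 · 4.28571e-08) m/s ≈ 5844 m/s = 5.844 km/s.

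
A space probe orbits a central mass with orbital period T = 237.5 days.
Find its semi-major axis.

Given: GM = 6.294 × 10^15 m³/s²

Convert to SI: T = 237.5 days = 2.052e+07 s.
Invert Kepler's third law: a = (GM · T² / (4π²))^(1/3).
Substituting T = 2.052e+07 s and GM = 6.294e+15 m³/s²:
a = (6.294e+15 · (2.052e+07)² / (4π²))^(1/3) m
a ≈ 4.064e+09 m = 4.064 Gm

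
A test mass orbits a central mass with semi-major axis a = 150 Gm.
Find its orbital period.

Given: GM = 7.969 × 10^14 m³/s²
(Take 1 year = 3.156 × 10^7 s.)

Convert to SI: a = 150 Gm = 1.5e+11 m.
Kepler's third law: T = 2π √(a³ / GM).
Substituting a = 1.5e+11 m and GM = 7.969e+14 m³/s²:
T = 2π √((1.5e+11)³ / 7.969e+14) s
T ≈ 1.293e+10 s = 409.7 years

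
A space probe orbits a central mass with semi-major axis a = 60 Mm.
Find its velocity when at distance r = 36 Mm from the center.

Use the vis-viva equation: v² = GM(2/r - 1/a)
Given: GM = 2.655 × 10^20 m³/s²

Convert to SI: a = 60 Mm = 6e+07 m; r = 36 Mm = 3.6e+07 m.
Vis-viva: v = √(GM · (2/r − 1/a)).
2/r − 1/a = 2/3.6e+07 − 1/6e+07 = 3.88889e-08 m⁻¹.
v = √(2.655e+20 · 3.88889e-08) m/s ≈ 3.213e+06 m/s = 3213 km/s.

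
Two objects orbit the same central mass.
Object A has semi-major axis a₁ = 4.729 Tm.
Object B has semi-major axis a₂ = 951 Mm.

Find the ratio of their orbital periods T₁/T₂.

Convert to SI: a₁ = 4.729 Tm = 4.729e+12 m; a₂ = 951 Mm = 9.51e+08 m.
From Kepler's third law, (T₁/T₂)² = (a₁/a₂)³, so T₁/T₂ = (a₁/a₂)^(3/2).
a₁/a₂ = 4.729e+12 / 9.51e+08 = 4972.66.
T₁/T₂ = (4972.66)^(3/2) ≈ 3.507e+05.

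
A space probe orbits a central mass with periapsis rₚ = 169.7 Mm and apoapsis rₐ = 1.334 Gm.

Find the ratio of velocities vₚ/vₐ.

Convert to SI: rₚ = 169.7 Mm = 1.697e+08 m; rₐ = 1.334 Gm = 1.334e+09 m.
Conservation of angular momentum gives rₚvₚ = rₐvₐ, so vₚ/vₐ = rₐ/rₚ.
vₚ/vₐ = 1.334e+09 / 1.697e+08 ≈ 7.861.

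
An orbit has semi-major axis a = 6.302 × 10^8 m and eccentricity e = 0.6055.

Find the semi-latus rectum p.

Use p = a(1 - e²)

p = a (1 − e²).
p = 6.302e+08 · (1 − (0.6055)²) = 6.302e+08 · 0.63337 ≈ 3.991e+08 m = 3.991 × 10^8 m.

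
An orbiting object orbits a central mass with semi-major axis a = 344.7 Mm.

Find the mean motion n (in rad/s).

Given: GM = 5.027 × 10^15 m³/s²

Convert to SI: a = 344.7 Mm = 3.447e+08 m.
n = √(GM / a³).
n = √(5.027e+15 / (3.447e+08)³) rad/s ≈ 1.108e-05 rad/s.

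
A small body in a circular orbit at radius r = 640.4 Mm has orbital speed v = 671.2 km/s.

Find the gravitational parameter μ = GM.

Convert to SI: r = 640.4 Mm = 6.404e+08 m; v = 671.2 km/s = 671200 m/s.
For a circular orbit v² = GM/r, so GM = v² · r.
GM = (671200)² · 6.404e+08 m³/s² ≈ 2.885e+20 m³/s² = 2.885 × 10^20 m³/s².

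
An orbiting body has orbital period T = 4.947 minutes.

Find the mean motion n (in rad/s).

Convert to SI: T = 4.947 minutes = 296.82 s.
n = 2π / T.
n = 2π / 296.82 s ≈ 0.02117 rad/s.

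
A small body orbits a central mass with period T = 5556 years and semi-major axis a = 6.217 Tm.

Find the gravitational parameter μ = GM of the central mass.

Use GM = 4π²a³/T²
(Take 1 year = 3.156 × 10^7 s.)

Convert to SI: T = 5556 years = 1.75347e+11 s; a = 6.217 Tm = 6.217e+12 m.
GM = 4π² · a³ / T².
GM = 4π² · (6.217e+12)³ / (1.75347e+11)² m³/s² ≈ 3.085e+17 m³/s² = 3.085 × 10^17 m³/s².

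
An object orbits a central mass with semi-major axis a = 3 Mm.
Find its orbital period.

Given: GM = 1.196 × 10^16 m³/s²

Convert to SI: a = 3 Mm = 3e+06 m.
Kepler's third law: T = 2π √(a³ / GM).
Substituting a = 3e+06 m and GM = 1.196e+16 m³/s²:
T = 2π √((3e+06)³ / 1.196e+16) s
T ≈ 298.5 s = 4.976 minutes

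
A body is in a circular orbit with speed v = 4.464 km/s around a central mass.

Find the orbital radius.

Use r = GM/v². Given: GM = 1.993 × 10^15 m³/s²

Convert to SI: v = 4.464 km/s = 4464 m/s.
For a circular orbit, v² = GM / r, so r = GM / v².
r = 1.993e+15 / (4464)² m ≈ 1e+08 m = 100 Mm.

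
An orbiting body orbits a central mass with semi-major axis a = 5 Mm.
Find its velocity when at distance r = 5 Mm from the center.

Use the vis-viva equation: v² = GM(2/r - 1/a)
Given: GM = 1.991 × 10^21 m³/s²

Convert to SI: a = 5 Mm = 5e+06 m; r = 5 Mm = 5e+06 m.
Vis-viva: v = √(GM · (2/r − 1/a)).
2/r − 1/a = 2/5e+06 − 1/5e+06 = 2e-07 m⁻¹.
v = √(1.991e+21 · 2e-07) m/s ≈ 1.995e+07 m/s = 1.995e+04 km/s.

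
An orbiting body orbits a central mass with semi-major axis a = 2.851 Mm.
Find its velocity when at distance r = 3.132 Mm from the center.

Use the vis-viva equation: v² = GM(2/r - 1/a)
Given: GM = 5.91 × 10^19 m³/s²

Convert to SI: a = 2.851 Mm = 2.851e+06 m; r = 3.132 Mm = 3.132e+06 m.
Vis-viva: v = √(GM · (2/r − 1/a)).
2/r − 1/a = 2/3.132e+06 − 1/2.851e+06 = 2.87815e-07 m⁻¹.
v = √(5.91e+19 · 2.87815e-07) m/s ≈ 4.124e+06 m/s = 4124 km/s.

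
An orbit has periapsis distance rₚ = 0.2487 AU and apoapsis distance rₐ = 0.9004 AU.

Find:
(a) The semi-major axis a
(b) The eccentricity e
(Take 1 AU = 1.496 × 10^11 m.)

Convert to SI: rₚ = 0.2487 AU = 3.72055e+10 m; rₐ = 0.9004 AU = 1.347e+11 m.
(a) a = (rₚ + rₐ) / 2 = (3.72055e+10 + 1.347e+11) / 2 ≈ 8.595e+10 m = 0.5746 AU.
(b) e = (rₐ − rₚ) / (rₐ + rₚ) = (1.347e+11 − 3.72055e+10) / (1.347e+11 + 3.72055e+10) ≈ 0.5671.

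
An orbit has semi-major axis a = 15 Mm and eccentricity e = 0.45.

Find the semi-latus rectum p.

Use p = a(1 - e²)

Convert to SI: a = 15 Mm = 1.5e+07 m.
p = a (1 − e²).
p = 1.5e+07 · (1 − (0.45)²) = 1.5e+07 · 0.7975 ≈ 1.196e+07 m = 11.96 Mm.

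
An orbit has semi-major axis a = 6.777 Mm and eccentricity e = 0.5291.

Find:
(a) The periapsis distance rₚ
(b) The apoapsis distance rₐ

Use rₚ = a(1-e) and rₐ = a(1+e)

Convert to SI: a = 6.777 Mm = 6.777e+06 m.
(a) rₚ = a(1 − e) = 6.777e+06 · (1 − 0.5291) = 6.777e+06 · 0.4709 ≈ 3.191e+06 m = 3.191 Mm.
(b) rₐ = a(1 + e) = 6.777e+06 · (1 + 0.5291) = 6.777e+06 · 1.5291 ≈ 1.036e+07 m = 10.36 Mm.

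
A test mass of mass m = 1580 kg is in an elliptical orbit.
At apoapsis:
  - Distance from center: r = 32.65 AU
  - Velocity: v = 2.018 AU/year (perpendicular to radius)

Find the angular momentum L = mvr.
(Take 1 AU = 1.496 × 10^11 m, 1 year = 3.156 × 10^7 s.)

Convert to SI: r = 32.65 AU = 4.88444e+12 m; v = 2.018 AU/year = 9565.68 m/s.
Since v is perpendicular to r, L = m · v · r.
L = 1580 · 9565.68 · 4.88444e+12 kg·m²/s ≈ 7.382e+19 kg·m²/s.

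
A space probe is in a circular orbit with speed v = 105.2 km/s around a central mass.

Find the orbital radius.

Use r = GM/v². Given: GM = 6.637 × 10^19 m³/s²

Convert to SI: v = 105.2 km/s = 105200 m/s.
For a circular orbit, v² = GM / r, so r = GM / v².
r = 6.637e+19 / (105200)² m ≈ 5.997e+09 m = 5.997 Gm.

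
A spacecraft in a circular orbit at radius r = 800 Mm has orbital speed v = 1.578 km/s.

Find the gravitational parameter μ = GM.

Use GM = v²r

Convert to SI: r = 800 Mm = 8e+08 m; v = 1.578 km/s = 1578 m/s.
For a circular orbit v² = GM/r, so GM = v² · r.
GM = (1578)² · 8e+08 m³/s² ≈ 1.992e+15 m³/s² = 1.992 × 10^15 m³/s².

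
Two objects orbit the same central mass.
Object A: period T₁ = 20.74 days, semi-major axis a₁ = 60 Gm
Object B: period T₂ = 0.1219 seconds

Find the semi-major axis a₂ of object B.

Convert to SI: T₁ = 20.74 days = 1.79194e+06 s; a₁ = 60 Gm = 6e+10 m.
Kepler's third law: (T₁/T₂)² = (a₁/a₂)³ ⇒ a₂ = a₁ · (T₂/T₁)^(2/3).
T₂/T₁ = 0.1219 / 1.79194e+06 = 6.8027e-08.
a₂ = 6e+10 · (6.8027e-08)^(2/3) m ≈ 9.999e+05 m = 999.9 km.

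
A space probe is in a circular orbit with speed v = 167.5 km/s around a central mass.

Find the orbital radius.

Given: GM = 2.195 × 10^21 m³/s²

Convert to SI: v = 167.5 km/s = 167500 m/s.
For a circular orbit, v² = GM / r, so r = GM / v².
r = 2.195e+21 / (167500)² m ≈ 7.824e+10 m = 78.24 Gm.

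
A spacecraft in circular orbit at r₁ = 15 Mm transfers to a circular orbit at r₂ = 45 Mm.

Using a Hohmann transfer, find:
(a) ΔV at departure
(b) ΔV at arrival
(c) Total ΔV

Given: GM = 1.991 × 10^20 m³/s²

Convert to SI: r₁ = 15 Mm = 1.5e+07 m; r₂ = 45 Mm = 4.5e+07 m.
Transfer semi-major axis: a_t = (r₁ + r₂)/2 = (1.5e+07 + 4.5e+07)/2 = 3e+07 m.
Circular speeds: v₁ = √(GM/r₁) = 3.64326e+06 m/s, v₂ = √(GM/r₂) = 2.10344e+06 m/s.
Transfer speeds (vis-viva v² = GM(2/r − 1/a_t)): v₁ᵗ = 4.46206e+06 m/s, v₂ᵗ = 1.48735e+06 m/s.
(a) ΔV₁ = |v₁ᵗ − v₁| ≈ 8.188e+05 m/s = 818.8 km/s.
(b) ΔV₂ = |v₂ − v₂ᵗ| ≈ 6.161e+05 m/s = 616.1 km/s.
(c) ΔV_total = ΔV₁ + ΔV₂ ≈ 1.435e+06 m/s = 1435 km/s.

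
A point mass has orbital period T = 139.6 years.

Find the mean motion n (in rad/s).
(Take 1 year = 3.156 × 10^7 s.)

Convert to SI: T = 139.6 years = 4.40578e+09 s.
n = 2π / T.
n = 2π / 4.40578e+09 s ≈ 1.426e-09 rad/s.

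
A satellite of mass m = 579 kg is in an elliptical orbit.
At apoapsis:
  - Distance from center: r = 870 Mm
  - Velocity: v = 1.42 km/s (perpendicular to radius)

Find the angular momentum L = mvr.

Convert to SI: r = 870 Mm = 8.7e+08 m; v = 1.42 km/s = 1420 m/s.
Since v is perpendicular to r, L = m · v · r.
L = 579 · 1420 · 8.7e+08 kg·m²/s ≈ 7.153e+14 kg·m²/s.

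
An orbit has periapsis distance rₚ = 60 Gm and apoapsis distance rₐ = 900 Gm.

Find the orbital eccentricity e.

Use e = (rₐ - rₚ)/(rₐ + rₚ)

Convert to SI: rₚ = 60 Gm = 6e+10 m; rₐ = 900 Gm = 9e+11 m.
e = (rₐ − rₚ) / (rₐ + rₚ).
e = (9e+11 − 6e+10) / (9e+11 + 6e+10) = 8.4e+11 / 9.6e+11 ≈ 0.875.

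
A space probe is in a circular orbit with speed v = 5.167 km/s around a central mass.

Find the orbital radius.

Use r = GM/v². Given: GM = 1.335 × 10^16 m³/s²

Convert to SI: v = 5.167 km/s = 5167 m/s.
For a circular orbit, v² = GM / r, so r = GM / v².
r = 1.335e+16 / (5167)² m ≈ 5e+08 m = 500 Mm.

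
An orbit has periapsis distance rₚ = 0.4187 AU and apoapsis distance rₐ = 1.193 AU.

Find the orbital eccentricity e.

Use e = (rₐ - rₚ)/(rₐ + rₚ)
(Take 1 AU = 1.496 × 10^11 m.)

Convert to SI: rₚ = 0.4187 AU = 6.26375e+10 m; rₐ = 1.193 AU = 1.78473e+11 m.
e = (rₐ − rₚ) / (rₐ + rₚ).
e = (1.78473e+11 − 6.26375e+10) / (1.78473e+11 + 6.26375e+10) = 1.15835e+11 / 2.4111e+11 ≈ 0.4804.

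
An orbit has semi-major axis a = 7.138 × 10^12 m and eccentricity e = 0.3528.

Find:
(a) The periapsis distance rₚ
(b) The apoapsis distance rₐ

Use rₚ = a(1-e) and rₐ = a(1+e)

(a) rₚ = a(1 − e) = 7.138e+12 · (1 − 0.3528) = 7.138e+12 · 0.6472 ≈ 4.62e+12 m = 4.62 × 10^12 m.
(b) rₐ = a(1 + e) = 7.138e+12 · (1 + 0.3528) = 7.138e+12 · 1.3528 ≈ 9.656e+12 m = 9.656 × 10^12 m.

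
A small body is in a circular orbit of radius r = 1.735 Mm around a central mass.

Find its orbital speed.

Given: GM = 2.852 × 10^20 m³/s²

Convert to SI: r = 1.735 Mm = 1.735e+06 m.
For a circular orbit, gravity supplies the centripetal force, so v = √(GM / r).
v = √(2.852e+20 / 1.735e+06) m/s ≈ 1.282e+07 m/s = 1.282e+04 km/s.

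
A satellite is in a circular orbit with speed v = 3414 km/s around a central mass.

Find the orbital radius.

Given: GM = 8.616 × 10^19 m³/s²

Convert to SI: v = 3414 km/s = 3.414e+06 m/s.
For a circular orbit, v² = GM / r, so r = GM / v².
r = 8.616e+19 / (3.414e+06)² m ≈ 7.392e+06 m = 7.392 Mm.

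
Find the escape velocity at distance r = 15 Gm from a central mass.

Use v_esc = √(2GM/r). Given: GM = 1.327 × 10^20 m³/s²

Convert to SI: r = 15 Gm = 1.5e+10 m.
Escape velocity comes from setting total energy to zero: ½v² − GM/r = 0 ⇒ v_esc = √(2GM / r).
v_esc = √(2 · 1.327e+20 / 1.5e+10) m/s ≈ 1.33e+05 m/s = 133 km/s.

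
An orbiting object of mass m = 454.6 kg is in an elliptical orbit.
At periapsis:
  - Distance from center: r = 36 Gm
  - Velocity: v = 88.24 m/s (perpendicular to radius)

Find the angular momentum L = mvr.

Convert to SI: r = 36 Gm = 3.6e+10 m.
Since v is perpendicular to r, L = m · v · r.
L = 454.6 · 88.24 · 3.6e+10 kg·m²/s ≈ 1.444e+15 kg·m²/s.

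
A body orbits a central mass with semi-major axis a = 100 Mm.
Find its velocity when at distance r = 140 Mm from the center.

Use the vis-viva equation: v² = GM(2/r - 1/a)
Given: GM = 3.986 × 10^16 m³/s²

Convert to SI: a = 100 Mm = 1e+08 m; r = 140 Mm = 1.4e+08 m.
Vis-viva: v = √(GM · (2/r − 1/a)).
2/r − 1/a = 2/1.4e+08 − 1/1e+08 = 4.28571e-09 m⁻¹.
v = √(3.986e+16 · 4.28571e-09) m/s ≈ 1.307e+04 m/s = 13.07 km/s.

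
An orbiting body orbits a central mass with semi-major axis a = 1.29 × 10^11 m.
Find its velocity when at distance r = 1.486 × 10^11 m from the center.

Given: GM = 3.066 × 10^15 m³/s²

Vis-viva: v = √(GM · (2/r − 1/a)).
2/r − 1/a = 2/1.486e+11 − 1/1.29e+11 = 5.70701e-12 m⁻¹.
v = √(3.066e+15 · 5.70701e-12) m/s ≈ 132.3 m/s = 132.3 m/s.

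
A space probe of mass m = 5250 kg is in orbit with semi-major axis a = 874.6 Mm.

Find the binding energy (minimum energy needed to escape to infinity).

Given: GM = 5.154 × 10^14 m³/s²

Convert to SI: a = 874.6 Mm = 8.746e+08 m.
Total orbital energy is E = −GMm/(2a); binding energy is E_bind = −E = GMm/(2a).
E_bind = 5.154e+14 · 5250 / (2 · 8.746e+08) J ≈ 1.547e+09 J = 1.547 GJ.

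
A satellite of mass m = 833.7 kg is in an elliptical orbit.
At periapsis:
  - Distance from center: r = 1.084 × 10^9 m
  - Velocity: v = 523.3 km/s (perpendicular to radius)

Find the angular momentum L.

Convert to SI: v = 523.3 km/s = 523300 m/s.
Since v is perpendicular to r, L = m · v · r.
L = 833.7 · 523300 · 1.084e+09 kg·m²/s ≈ 4.729e+17 kg·m²/s.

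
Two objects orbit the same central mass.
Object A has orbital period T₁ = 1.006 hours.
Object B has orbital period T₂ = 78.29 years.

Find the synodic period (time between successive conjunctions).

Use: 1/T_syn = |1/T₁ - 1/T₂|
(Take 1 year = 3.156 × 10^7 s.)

Convert to SI: T₁ = 1.006 hours = 3621.6 s; T₂ = 78.29 years = 2.47083e+09 s.
T_syn = |T₁ · T₂ / (T₁ − T₂)|.
T_syn = |3621.6 · 2.47083e+09 / (3621.6 − 2.47083e+09)| s ≈ 3622 s = 1.006 hours.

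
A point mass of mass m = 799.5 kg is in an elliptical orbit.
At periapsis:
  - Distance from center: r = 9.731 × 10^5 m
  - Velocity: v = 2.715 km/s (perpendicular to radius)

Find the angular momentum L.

Convert to SI: v = 2.715 km/s = 2715 m/s.
Since v is perpendicular to r, L = m · v · r.
L = 799.5 · 2715 · 973100 kg·m²/s ≈ 2.112e+12 kg·m²/s.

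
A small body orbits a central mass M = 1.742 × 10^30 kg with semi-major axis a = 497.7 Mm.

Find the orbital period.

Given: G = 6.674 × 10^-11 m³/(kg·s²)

Convert to SI: a = 497.7 Mm = 4.977e+08 m.
GM = G · M = 6.674e-11 · 1.742e+30 = 1.16261e+20 m³/s².
Kepler's third law: T = 2π √(a³ / GM).
Substituting a = 4.977e+08 m and GM = 1.16261e+20 m³/s²:
T = 2π √((4.977e+08)³ / 1.16261e+20) s
T ≈ 6470 s = 1.797 hours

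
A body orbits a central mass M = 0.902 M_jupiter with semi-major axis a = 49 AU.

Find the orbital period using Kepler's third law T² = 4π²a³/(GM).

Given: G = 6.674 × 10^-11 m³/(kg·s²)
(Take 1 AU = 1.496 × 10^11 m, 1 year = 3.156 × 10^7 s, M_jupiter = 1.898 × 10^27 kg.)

Convert to SI: a = 49 AU = 7.3304e+12 m; M = 0.902 M_jupiter = 1.712e+27 kg.
GM = G · M = 6.674e-11 · 1.712e+27 = 1.14259e+17 m³/s².
Kepler's third law: T = 2π √(a³ / GM).
Substituting a = 7.3304e+12 m and GM = 1.14259e+17 m³/s²:
T = 2π √((7.3304e+12)³ / 1.14259e+17) s
T ≈ 3.689e+11 s = 1.169e+04 years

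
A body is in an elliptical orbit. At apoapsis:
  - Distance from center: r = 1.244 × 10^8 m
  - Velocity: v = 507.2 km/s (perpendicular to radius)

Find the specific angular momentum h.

Convert to SI: v = 507.2 km/s = 507200 m/s.
With v perpendicular to r, h = r · v.
h = 1.244e+08 · 507200 m²/s ≈ 6.31e+13 m²/s.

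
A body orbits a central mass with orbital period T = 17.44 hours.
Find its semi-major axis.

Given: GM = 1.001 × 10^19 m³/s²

Convert to SI: T = 17.44 hours = 62784 s.
Invert Kepler's third law: a = (GM · T² / (4π²))^(1/3).
Substituting T = 62784 s and GM = 1.001e+19 m³/s²:
a = (1.001e+19 · (62784)² / (4π²))^(1/3) m
a ≈ 9.998e+08 m = 999.8 Mm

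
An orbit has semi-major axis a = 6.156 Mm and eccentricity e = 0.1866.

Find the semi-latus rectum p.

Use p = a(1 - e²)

Convert to SI: a = 6.156 Mm = 6.156e+06 m.
p = a (1 − e²).
p = 6.156e+06 · (1 − (0.1866)²) = 6.156e+06 · 0.96518 ≈ 5.942e+06 m = 5.942 Mm.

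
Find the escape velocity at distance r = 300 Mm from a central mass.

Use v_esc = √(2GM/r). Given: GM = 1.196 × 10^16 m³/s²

Convert to SI: r = 300 Mm = 3e+08 m.
Escape velocity comes from setting total energy to zero: ½v² − GM/r = 0 ⇒ v_esc = √(2GM / r).
v_esc = √(2 · 1.196e+16 / 3e+08) m/s ≈ 8929 m/s = 8.929 km/s.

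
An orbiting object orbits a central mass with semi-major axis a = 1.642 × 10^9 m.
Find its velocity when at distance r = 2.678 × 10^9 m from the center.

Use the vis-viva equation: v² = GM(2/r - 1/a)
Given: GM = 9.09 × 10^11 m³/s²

Vis-viva: v = √(GM · (2/r − 1/a)).
2/r − 1/a = 2/2.678e+09 − 1/1.642e+09 = 1.37813e-10 m⁻¹.
v = √(9.09e+11 · 1.37813e-10) m/s ≈ 11.19 m/s = 11.19 m/s.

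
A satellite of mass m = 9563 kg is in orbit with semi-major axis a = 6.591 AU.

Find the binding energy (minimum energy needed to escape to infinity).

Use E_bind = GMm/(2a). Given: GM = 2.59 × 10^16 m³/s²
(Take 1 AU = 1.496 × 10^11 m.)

Convert to SI: a = 6.591 AU = 9.86014e+11 m.
Total orbital energy is E = −GMm/(2a); binding energy is E_bind = −E = GMm/(2a).
E_bind = 2.59e+16 · 9563 / (2 · 9.86014e+11) J ≈ 1.256e+08 J = 125.6 MJ.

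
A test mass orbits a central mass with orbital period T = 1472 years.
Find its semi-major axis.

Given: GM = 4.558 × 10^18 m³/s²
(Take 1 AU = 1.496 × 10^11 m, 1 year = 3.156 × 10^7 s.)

Convert to SI: T = 1472 years = 4.64563e+10 s.
Invert Kepler's third law: a = (GM · T² / (4π²))^(1/3).
Substituting T = 4.64563e+10 s and GM = 4.558e+18 m³/s²:
a = (4.558e+18 · (4.64563e+10)² / (4π²))^(1/3) m
a ≈ 6.293e+12 m = 42.06 AU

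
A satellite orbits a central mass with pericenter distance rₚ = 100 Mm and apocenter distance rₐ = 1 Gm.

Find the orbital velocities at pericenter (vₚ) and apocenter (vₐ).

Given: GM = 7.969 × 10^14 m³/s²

Convert to SI: rₚ = 100 Mm = 1e+08 m; rₐ = 1 Gm = 1e+09 m.
Use the vis-viva equation v² = GM(2/r − 1/a) with a = (rₚ + rₐ)/2 = (1e+08 + 1e+09)/2 = 5.5e+08 m.
vₚ = √(GM · (2/rₚ − 1/a)) = √(7.969e+14 · (2/1e+08 − 1/5.5e+08)) m/s ≈ 3806 m/s = 3.806 km/s.
vₐ = √(GM · (2/rₐ − 1/a)) = √(7.969e+14 · (2/1e+09 − 1/5.5e+08)) m/s ≈ 380.6 m/s = 380.6 m/s.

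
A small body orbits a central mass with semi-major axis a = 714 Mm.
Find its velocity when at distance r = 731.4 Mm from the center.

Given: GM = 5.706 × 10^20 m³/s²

Convert to SI: a = 714 Mm = 7.14e+08 m; r = 731.4 Mm = 7.314e+08 m.
Vis-viva: v = √(GM · (2/r − 1/a)).
2/r − 1/a = 2/7.314e+08 − 1/7.14e+08 = 1.33392e-09 m⁻¹.
v = √(5.706e+20 · 1.33392e-09) m/s ≈ 8.724e+05 m/s = 872.4 km/s.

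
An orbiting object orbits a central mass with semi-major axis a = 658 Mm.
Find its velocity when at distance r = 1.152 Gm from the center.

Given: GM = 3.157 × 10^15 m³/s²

Convert to SI: a = 658 Mm = 6.58e+08 m; r = 1.152 Gm = 1.152e+09 m.
Vis-viva: v = √(GM · (2/r − 1/a)).
2/r − 1/a = 2/1.152e+09 − 1/6.58e+08 = 2.16354e-10 m⁻¹.
v = √(3.157e+15 · 2.16354e-10) m/s ≈ 826.5 m/s = 826.5 m/s.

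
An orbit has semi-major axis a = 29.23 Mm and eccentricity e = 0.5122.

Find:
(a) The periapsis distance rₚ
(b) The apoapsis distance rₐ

Convert to SI: a = 29.23 Mm = 2.923e+07 m.
(a) rₚ = a(1 − e) = 2.923e+07 · (1 − 0.5122) = 2.923e+07 · 0.4878 ≈ 1.426e+07 m = 14.26 Mm.
(b) rₐ = a(1 + e) = 2.923e+07 · (1 + 0.5122) = 2.923e+07 · 1.5122 ≈ 4.42e+07 m = 44.2 Mm.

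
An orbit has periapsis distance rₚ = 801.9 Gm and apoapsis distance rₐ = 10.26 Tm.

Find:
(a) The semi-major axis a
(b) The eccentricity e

Convert to SI: rₚ = 801.9 Gm = 8.019e+11 m; rₐ = 10.26 Tm = 1.026e+13 m.
(a) a = (rₚ + rₐ) / 2 = (8.019e+11 + 1.026e+13) / 2 ≈ 5.531e+12 m = 5.531 Tm.
(b) e = (rₐ − rₚ) / (rₐ + rₚ) = (1.026e+13 − 8.019e+11) / (1.026e+13 + 8.019e+11) ≈ 0.855.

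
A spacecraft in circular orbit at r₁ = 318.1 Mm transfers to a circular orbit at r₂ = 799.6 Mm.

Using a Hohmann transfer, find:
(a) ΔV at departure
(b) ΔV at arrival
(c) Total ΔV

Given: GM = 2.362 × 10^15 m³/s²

Convert to SI: r₁ = 318.1 Mm = 3.181e+08 m; r₂ = 799.6 Mm = 7.996e+08 m.
Transfer semi-major axis: a_t = (r₁ + r₂)/2 = (3.181e+08 + 7.996e+08)/2 = 5.5885e+08 m.
Circular speeds: v₁ = √(GM/r₁) = 2724.95 m/s, v₂ = √(GM/r₂) = 1718.71 m/s.
Transfer speeds (vis-viva v² = GM(2/r − 1/a_t)): v₁ᵗ = 3259.47 m/s, v₂ᵗ = 1296.69 m/s.
(a) ΔV₁ = |v₁ᵗ − v₁| ≈ 534.5 m/s = 534.5 m/s.
(b) ΔV₂ = |v₂ − v₂ᵗ| ≈ 422 m/s = 422 m/s.
(c) ΔV_total = ΔV₁ + ΔV₂ ≈ 956.5 m/s = 956.5 m/s.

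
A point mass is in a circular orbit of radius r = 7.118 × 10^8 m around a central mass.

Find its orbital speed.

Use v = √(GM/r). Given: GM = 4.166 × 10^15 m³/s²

For a circular orbit, gravity supplies the centripetal force, so v = √(GM / r).
v = √(4.166e+15 / 7.118e+08) m/s ≈ 2419 m/s = 2.419 km/s.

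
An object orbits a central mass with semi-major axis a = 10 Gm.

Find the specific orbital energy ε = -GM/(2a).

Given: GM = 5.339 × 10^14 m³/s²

Convert to SI: a = 10 Gm = 1e+10 m.
ε = −GM / (2a).
ε = −5.339e+14 / (2 · 1e+10) J/kg ≈ -2.67e+04 J/kg = -26.7 kJ/kg.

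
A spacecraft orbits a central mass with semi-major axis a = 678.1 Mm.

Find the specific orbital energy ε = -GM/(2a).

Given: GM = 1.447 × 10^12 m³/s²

Convert to SI: a = 678.1 Mm = 6.781e+08 m.
ε = −GM / (2a).
ε = −1.447e+12 / (2 · 6.781e+08) J/kg ≈ -1067 J/kg = -1.067 kJ/kg.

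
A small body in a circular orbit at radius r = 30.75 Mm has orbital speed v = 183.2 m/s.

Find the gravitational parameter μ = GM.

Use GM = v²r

Convert to SI: r = 30.75 Mm = 3.075e+07 m.
For a circular orbit v² = GM/r, so GM = v² · r.
GM = (183.2)² · 3.075e+07 m³/s² ≈ 1.032e+12 m³/s² = 1.032 × 10^12 m³/s².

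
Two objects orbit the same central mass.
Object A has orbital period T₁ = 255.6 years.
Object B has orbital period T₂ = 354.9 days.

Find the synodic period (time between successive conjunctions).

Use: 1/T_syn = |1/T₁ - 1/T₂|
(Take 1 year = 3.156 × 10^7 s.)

Convert to SI: T₁ = 255.6 years = 8.06674e+09 s; T₂ = 354.9 days = 3.06634e+07 s.
T_syn = |T₁ · T₂ / (T₁ − T₂)|.
T_syn = |8.06674e+09 · 3.06634e+07 / (8.06674e+09 − 3.06634e+07)| s ≈ 3.078e+07 s = 356.3 days.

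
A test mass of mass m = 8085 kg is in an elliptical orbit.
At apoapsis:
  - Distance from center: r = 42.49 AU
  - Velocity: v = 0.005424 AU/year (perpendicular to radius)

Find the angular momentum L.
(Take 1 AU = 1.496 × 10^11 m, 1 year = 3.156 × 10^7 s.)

Convert to SI: r = 42.49 AU = 6.3565e+12 m; v = 0.005424 AU/year = 25.7107 m/s.
Since v is perpendicular to r, L = m · v · r.
L = 8085 · 25.7107 · 6.3565e+12 kg·m²/s ≈ 1.321e+18 kg·m²/s.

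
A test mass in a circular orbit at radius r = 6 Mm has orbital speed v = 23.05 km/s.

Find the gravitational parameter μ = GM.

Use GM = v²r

Convert to SI: r = 6 Mm = 6e+06 m; v = 23.05 km/s = 23050 m/s.
For a circular orbit v² = GM/r, so GM = v² · r.
GM = (23050)² · 6e+06 m³/s² ≈ 3.188e+15 m³/s² = 3.188 × 10^15 m³/s².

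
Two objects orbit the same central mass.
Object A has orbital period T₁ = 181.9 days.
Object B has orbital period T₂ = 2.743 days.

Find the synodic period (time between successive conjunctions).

Convert to SI: T₁ = 181.9 days = 1.57162e+07 s; T₂ = 2.743 days = 236995 s.
T_syn = |T₁ · T₂ / (T₁ − T₂)|.
T_syn = |1.57162e+07 · 236995 / (1.57162e+07 − 236995)| s ≈ 2.406e+05 s = 2.785 days.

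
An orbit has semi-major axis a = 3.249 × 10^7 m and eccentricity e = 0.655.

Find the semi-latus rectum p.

p = a (1 − e²).
p = 3.249e+07 · (1 − (0.655)²) = 3.249e+07 · 0.570975 ≈ 1.855e+07 m = 1.855 × 10^7 m.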